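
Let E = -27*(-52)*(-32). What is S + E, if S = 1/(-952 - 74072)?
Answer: -3370678273/75024 ≈ -44928.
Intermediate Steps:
E = -44928 (E = 1404*(-32) = -44928)
S = -1/75024 (S = 1/(-75024) = -1/75024 ≈ -1.3329e-5)
S + E = -1/75024 - 44928 = -3370678273/75024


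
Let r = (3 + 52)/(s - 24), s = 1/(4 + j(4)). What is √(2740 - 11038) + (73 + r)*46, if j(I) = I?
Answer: 621138/191 + 3*I*√922 ≈ 3252.0 + 91.093*I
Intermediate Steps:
s = ⅛ (s = 1/(4 + 4) = 1/8 = ⅛ ≈ 0.12500)
r = -440/191 (r = (3 + 52)/(⅛ - 24) = 55/(-191/8) = 55*(-8/191) = -440/191 ≈ -2.3037)
√(2740 - 11038) + (73 + r)*46 = √(2740 - 11038) + (73 - 440/191)*46 = √(-8298) + (13503/191)*46 = 3*I*√922 + 621138/191 = 621138/191 + 3*I*√922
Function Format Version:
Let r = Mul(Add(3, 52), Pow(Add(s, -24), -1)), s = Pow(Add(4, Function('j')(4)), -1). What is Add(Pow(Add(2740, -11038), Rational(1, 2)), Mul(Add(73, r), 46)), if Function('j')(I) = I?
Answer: Add(Rational(621138, 191), Mul(3, I, Pow(922, Rational(1, 2)))) ≈ Add(3252.0, Mul(91.093, I))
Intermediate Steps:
s = Rational(1, 8) (s = Pow(Add(4, 4), -1) = Pow(8, -1) = Rational(1, 8) ≈ 0.12500)
r = Rational(-440, 191) (r = Mul(Add(3, 52), Pow(Add(Rational(1, 8), -24), -1)) = Mul(55, Pow(Rational(-191, 8), -1)) = Mul(55, Rational(-8, 191)) = Rational(-440, 191) ≈ -2.3037)
Add(Pow(Add(2740, -11038), Rational(1, 2)), Mul(Add(73, r), 46)) = Add(Pow(Add(2740, -11038), Rational(1, 2)), Mul(Add(73, Rational(-440, 191)), 46)) = Add(Pow(-8298, Rational(1, 2)), Mul(Rational(13503, 191), 46)) = Add(Mul(3, I, Pow(922, Rational(1, 2))), Rational(621138, 191)) = Add(Rational(621138, 191), Mul(3, I, Pow(922, Rational(1, 2))))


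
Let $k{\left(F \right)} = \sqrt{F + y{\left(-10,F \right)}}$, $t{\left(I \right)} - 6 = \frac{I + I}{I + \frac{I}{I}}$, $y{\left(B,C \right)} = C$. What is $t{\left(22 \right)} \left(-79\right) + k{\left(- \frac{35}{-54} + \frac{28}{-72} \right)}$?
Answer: $- \frac{14378}{23} + \frac{\sqrt{42}}{9} \approx -624.41$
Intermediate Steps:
$t{\left(I \right)} = 6 + \frac{2 I}{1 + I}$ ($t{\left(I \right)} = 6 + \frac{I + I}{I + \frac{I}{I}} = 6 + \frac{2 I}{I + 1} = 6 + \frac{2 I}{1 + I}$)
$k{\left(F \right)} = \sqrt{2} \sqrt{F}$ ($k{\left(F \right)} = \sqrt{F + F} = \sqrt{2 F} = \sqrt{2} \sqrt{F}$)
$t{\left(22 \right)} \left(-79\right) + k{\left(- \frac{35}{-54} + \frac{28}{-72} \right)} = \frac{2 \left(3 + 4 \cdot 22\right)}{1 + 22} \left(-79\right) + \sqrt{2} \sqrt{- \frac{35}{-54} + \frac{28}{-72}} = \frac{2 \left(3 + 88\right)}{23} \left(-79\right) + \sqrt{2} \sqrt{\left(-35\right) \left(- \frac{1}{54}\right) + 28 \left(- \frac{1}{72}\right)} = 2 \cdot \frac{1}{23} \cdot 91 \left(-79\right) + \sqrt{2} \sqrt{\frac{35}{54} - \frac{7}{18}} = \frac{182}{23} \left(-79\right) + \sqrt{2} \sqrt{\frac{7}{27}} = - \frac{14378}{23} + \sqrt{2} \frac{\sqrt{21}}{9} = - \frac{14378}{23} + \frac{\sqrt{42}}{9}$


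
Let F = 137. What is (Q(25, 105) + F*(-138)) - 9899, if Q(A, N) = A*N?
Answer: -26180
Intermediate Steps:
(Q(25, 105) + F*(-138)) - 9899 = (25*105 + 137*(-138)) - 9899 = (2625 - 18906) - 9899 = -16281 - 9899 = -26180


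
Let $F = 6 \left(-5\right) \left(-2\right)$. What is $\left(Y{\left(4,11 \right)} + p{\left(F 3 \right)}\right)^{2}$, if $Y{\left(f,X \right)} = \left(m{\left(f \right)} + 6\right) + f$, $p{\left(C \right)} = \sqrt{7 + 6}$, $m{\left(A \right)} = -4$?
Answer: $\left(6 + \sqrt{13}\right)^{2} \approx 92.267$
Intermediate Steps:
$F = 60$ ($F = \left(-30\right) \left(-2\right) = 60$)
$p{\left(C \right)} = \sqrt{13}$
$Y{\left(f,X \right)} = 2 + f$ ($Y{\left(f,X \right)} = \left(-4 + 6\right) + f = 2 + f$)
$\left(Y{\left(4,11 \right)} + p{\left(F 3 \right)}\right)^{2} = \left(\left(2 + 4\right) + \sqrt{13}\right)^{2} = \left(6 + \sqrt{13}\right)^{2}$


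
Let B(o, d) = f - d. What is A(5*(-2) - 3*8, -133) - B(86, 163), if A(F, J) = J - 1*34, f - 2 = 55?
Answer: -61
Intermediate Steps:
f = 57 (f = 2 + 55 = 57)
B(o, d) = 57 - d
A(F, J) = -34 + J (A(F, J) = J - 34 = -34 + J)
A(5*(-2) - 3*8, -133) - B(86, 163) = (-34 - 133) - (57 - 1*163) = -167 - (57 - 163) = -167 - 1*(-106) = -167 + 106 = -61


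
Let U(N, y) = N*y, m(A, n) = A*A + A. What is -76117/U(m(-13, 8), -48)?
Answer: 76117/7488 ≈ 10.165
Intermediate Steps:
m(A, n) = A + A² (m(A, n) = A² + A = A + A²)
-76117/U(m(-13, 8), -48) = -76117*1/(624*(1 - 13)) = -76117/(-13*(-12)*(-48)) = -76117/(156*(-48)) = -76117/(-7488) = -76117*(-1/7488) = 76117/7488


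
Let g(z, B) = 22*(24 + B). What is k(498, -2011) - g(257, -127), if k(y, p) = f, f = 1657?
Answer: 3923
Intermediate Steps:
g(z, B) = 528 + 22*B
k(y, p) = 1657
k(498, -2011) - g(257, -127) = 1657 - (528 + 22*(-127)) = 1657 - (528 - 2794) = 1657 - 1*(-2266) = 1657 + 2266 = 3923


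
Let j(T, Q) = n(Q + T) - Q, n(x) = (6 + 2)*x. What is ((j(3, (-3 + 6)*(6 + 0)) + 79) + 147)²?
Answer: 141376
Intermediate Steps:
n(x) = 8*x
j(T, Q) = 7*Q + 8*T (j(T, Q) = 8*(Q + T) - Q = (8*Q + 8*T) - Q = 7*Q + 8*T)
((j(3, (-3 + 6)*(6 + 0)) + 79) + 147)² = (((7*((-3 + 6)*(6 + 0)) + 8*3) + 79) + 147)² = (((7*(3*6) + 24) + 79) + 147)² = (((7*18 + 24) + 79) + 147)² = (((126 + 24) + 79) + 147)² = ((150 + 79) + 147)² = (229 + 147)² = 376² = 141376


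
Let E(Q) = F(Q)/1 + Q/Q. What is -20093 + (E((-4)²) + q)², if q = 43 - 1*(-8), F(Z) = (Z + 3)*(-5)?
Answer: -18244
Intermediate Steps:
F(Z) = -15 - 5*Z (F(Z) = (3 + Z)*(-5) = -15 - 5*Z)
q = 51 (q = 43 + 8 = 51)
E(Q) = -14 - 5*Q (E(Q) = (-15 - 5*Q)/1 + Q/Q = (-15 - 5*Q)*1 + 1 = (-15 - 5*Q) + 1 = -14 - 5*Q)
-20093 + (E((-4)²) + q)² = -20093 + ((-14 - 5*(-4)²) + 51)² = -20093 + ((-14 - 5*16) + 51)² = -20093 + ((-14 - 80) + 51)² = -20093 + (-94 + 51)² = -20093 + (-43)² = -20093 + 1849 = -18244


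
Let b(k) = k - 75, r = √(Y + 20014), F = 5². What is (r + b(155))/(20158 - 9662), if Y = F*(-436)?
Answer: 5/656 + 7*√186/10496 ≈ 0.016718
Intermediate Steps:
F = 25
Y = -10900 (Y = 25*(-436) = -10900)
r = 7*√186 (r = √(-10900 + 20014) = √9114 = 7*√186 ≈ 95.467)
b(k) = -75 + k
(r + b(155))/(20158 - 9662) = (7*√186 + (-75 + 155))/(20158 - 9662) = (7*√186 + 80)/10496 = (80 + 7*√186)*(1/10496) = 5/656 + 7*√186/10496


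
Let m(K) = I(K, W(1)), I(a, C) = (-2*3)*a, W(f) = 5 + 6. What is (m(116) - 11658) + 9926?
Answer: -2428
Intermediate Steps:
W(f) = 11
I(a, C) = -6*a
m(K) = -6*K
(m(116) - 11658) + 9926 = (-6*116 - 11658) + 9926 = (-696 - 11658) + 9926 = -12354 + 9926 = -2428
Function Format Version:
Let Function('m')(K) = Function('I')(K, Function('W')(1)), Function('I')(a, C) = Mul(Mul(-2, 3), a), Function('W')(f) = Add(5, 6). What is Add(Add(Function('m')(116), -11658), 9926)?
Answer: -2428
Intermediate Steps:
Function('W')(f) = 11
Function('I')(a, C) = Mul(-6, a)
Function('m')(K) = Mul(-6, K)
Add(Add(Function('m')(116), -11658), 9926) = Add(Add(Mul(-6, 116), -11658), 9926) = Add(Add(-696, -11658), 9926) = Add(-12354, 9926) = -2428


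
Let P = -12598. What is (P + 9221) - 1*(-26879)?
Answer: 23502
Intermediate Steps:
(P + 9221) - 1*(-26879) = (-12598 + 9221) - 1*(-26879) = -3377 + 26879 = 23502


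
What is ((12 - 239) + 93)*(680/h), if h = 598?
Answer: -45560/299 ≈ -152.37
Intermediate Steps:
((12 - 239) + 93)*(680/h) = ((12 - 239) + 93)*(680/598) = (-227 + 93)*(680*(1/598)) = -134*340/299 = -45560/299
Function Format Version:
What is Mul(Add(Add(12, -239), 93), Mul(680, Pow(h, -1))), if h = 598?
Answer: Rational(-45560, 299) ≈ -152.37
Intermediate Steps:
Mul(Add(Add(12, -239), 93), Mul(680, Pow(h, -1))) = Mul(Add(Add(12, -239), 93), Mul(680, Pow(598, -1))) = Mul(Add(-227, 93), Mul(680, Rational(1, 598))) = Mul(-134, Rational(340, 299)) = Rational(-45560, 299)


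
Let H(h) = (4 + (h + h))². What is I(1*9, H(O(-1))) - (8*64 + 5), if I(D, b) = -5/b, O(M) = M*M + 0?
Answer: -18617/36 ≈ -517.14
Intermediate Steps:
O(M) = M² (O(M) = M² + 0 = M²)
H(h) = (4 + 2*h)²
I(1*9, H(O(-1))) - (8*64 + 5) = -5*1/(4*(2 + (-1)²)²) - (8*64 + 5) = -5*1/(4*(2 + 1)²) - (512 + 5) = -5/(4*3²) - 1*517 = -5/(4*9) - 517 = -5/36 - 517 = -18617/36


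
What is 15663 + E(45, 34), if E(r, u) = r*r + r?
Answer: 17733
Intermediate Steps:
E(r, u) = r + r² (E(r, u) = r² + r = r + r²)
15663 + E(45, 34) = 15663 + 45*(1 + 45) = 15663 + 45*46 = 15663 + 2070 = 17733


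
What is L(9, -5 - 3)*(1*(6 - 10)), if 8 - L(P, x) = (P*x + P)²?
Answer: 15844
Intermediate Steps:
L(P, x) = 8 - (P + P*x)² (L(P, x) = 8 - (P*x + P)² = 8 - (P + P*x)²)
L(9, -5 - 3)*(1*(6 - 10)) = (8 - 1*9²*(1 + (-5 - 3))²)*(1*(6 - 10)) = (8 - 1*81*(1 - 8)²)*(1*(-4)) = (8 - 1*81*(-7)²)*(-4) = (8 - 1*81*49)*(-4) = (8 - 3969)*(-4) = -3961*(-4) = 15844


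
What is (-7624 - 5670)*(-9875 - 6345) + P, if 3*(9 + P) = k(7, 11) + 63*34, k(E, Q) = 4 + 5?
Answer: 215629388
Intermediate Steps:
k(E, Q) = 9
P = 708 (P = -9 + (9 + 63*34)/3 = -9 + (9 + 2142)/3 = -9 + (⅓)*2151 = -9 + 717 = 708)
(-7624 - 5670)*(-9875 - 6345) + P = (-7624 - 5670)*(-9875 - 6345) + 708 = -13294*(-16220) + 708 = 215628680 + 708 = 215629388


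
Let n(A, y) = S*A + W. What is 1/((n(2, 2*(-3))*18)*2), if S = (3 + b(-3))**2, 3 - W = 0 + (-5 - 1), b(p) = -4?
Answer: 1/396 ≈ 0.0025253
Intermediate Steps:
W = 9 (W = 3 - (0 + (-5 - 1)) = 3 - (0 - 6) = 3 - 1*(-6) = 3 + 6 = 9)
S = 1 (S = (3 - 4)**2 = (-1)**2 = 1)
n(A, y) = 9 + A (n(A, y) = 1*A + 9 = A + 9 = 9 + A)
1/((n(2, 2*(-3))*18)*2) = 1/(((9 + 2)*18)*2) = 1/((11*18)*2) = 1/(198*2) = 1/396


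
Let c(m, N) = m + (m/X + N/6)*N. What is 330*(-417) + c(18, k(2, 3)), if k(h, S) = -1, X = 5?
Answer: -4127863/30 ≈ -1.3760e+5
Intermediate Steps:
c(m, N) = m + N*(m/5 + N/6) (c(m, N) = m + (m/5 + N/6)*N = m + N*(m/5 + N/6))
330*(-417) + c(18, k(2, 3)) = 330*(-417) + (18 + (⅙)*(-1)² + (⅕)*(-1)*18) = -137610 + (18 + (⅙)*1 - 18/5) = -137610 + (18 + ⅙ - 18/5) = -137610 + 437/30 = -4127863/30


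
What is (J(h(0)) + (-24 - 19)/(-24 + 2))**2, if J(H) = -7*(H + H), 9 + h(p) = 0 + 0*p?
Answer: 7924225/484 ≈ 16372.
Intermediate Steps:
h(p) = -9 (h(p) = -9 + (0 + 0*p) = -9 + (0 + 0) = -9 + 0 = -9)
J(H) = -14*H
(J(h(0)) + (-24 - 19)/(-24 + 2))**2 = (-14*(-9) + (-24 - 19)/(-24 + 2))**2 = (126 - 43/(-22))**2 = (126 - 43*(-1/22))**2 = (126 + 43/22)**2 = (2815/22)**2 = 7924225/484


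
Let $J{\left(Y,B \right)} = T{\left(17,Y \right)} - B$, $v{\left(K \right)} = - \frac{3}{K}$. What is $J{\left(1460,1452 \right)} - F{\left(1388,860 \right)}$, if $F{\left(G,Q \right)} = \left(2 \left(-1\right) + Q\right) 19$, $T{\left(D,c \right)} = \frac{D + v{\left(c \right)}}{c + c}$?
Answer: $- \frac{75688827983}{4263200} \approx -17754.0$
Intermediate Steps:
$T{\left(D,c \right)} = \frac{D - \frac{3}{c}}{2 c}$ ($T{\left(D,c \right)} = \frac{D - \frac{3}{c}}{c + c} = \frac{D - \frac{3}{c}}{2 c}$)
$J{\left(Y,B \right)} = - B + \frac{-3 + 17 Y}{2 Y^{2}}$ ($J{\left(Y,B \right)} = \frac{-3 + 17 Y}{2 Y^{2}} - B = - B + \frac{-3 + 17 Y}{2 Y^{2}}$)
$F{\left(G,Q \right)} = -38 + 19 Q$ ($F{\left(G,Q \right)} = \left(-2 + Q\right) 19 = -38 + 19 Q$)
$J{\left(1460,1452 \right)} - F{\left(1388,860 \right)} = \left(\left(-1\right) 1452 - \frac{3}{2 \cdot 2131600} + \frac{17}{2 \cdot 1460}\right) - \left(-38 + 19 \cdot 860\right) = \left(-1452 - \frac{3}{4263200} + \frac{17}{2} \cdot \frac{1}{1460}\right) - \left(-38 + 16340\right) = \left(-1452 - \frac{3}{4263200} + \frac{17}{2920}\right) - 16302 = - \frac{6190141583}{4263200} - 16302 = - \frac{75688827983}{4263200}$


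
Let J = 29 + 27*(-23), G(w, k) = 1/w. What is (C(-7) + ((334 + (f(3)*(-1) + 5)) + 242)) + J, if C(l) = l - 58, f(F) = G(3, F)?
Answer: -229/3 ≈ -76.333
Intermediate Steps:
f(F) = 1/3
C(l) = -58 + l
J = -592 (J = 29 - 621 = -592)
(C(-7) + ((334 + (f(3)*(-1) + 5)) + 242)) + J = ((-58 - 7) + ((334 + ((1/3)*(-1) + 5)) + 242)) - 592 = (-65 + ((334 + (-1/3 + 5)) + 242)) - 592 = (-65 + ((334 + 14/3) + 242)) - 592 = (-65 + (1016/3 + 242)) - 592 = (-65 + 1742/3) - 592 = 1547/3 - 592 = -229/3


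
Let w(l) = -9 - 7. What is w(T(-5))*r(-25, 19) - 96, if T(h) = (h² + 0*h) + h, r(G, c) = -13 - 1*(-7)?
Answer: 0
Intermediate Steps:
r(G, c) = -6 (r(G, c) = -13 + 7 = -6)
T(h) = h + h² (T(h) = (h² + 0) + h = h² + h = h + h²)
w(l) = -16
w(T(-5))*r(-25, 19) - 96 = -16*(-6) - 96 = 96 - 96 = 0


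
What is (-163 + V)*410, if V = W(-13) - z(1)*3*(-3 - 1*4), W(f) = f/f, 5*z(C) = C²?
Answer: -64698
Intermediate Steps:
z(C) = C²/5
W(f) = 1
V = 26/5 (V = 1 - ((⅕)*1²)*3*(-3 - 1*4) = 1 - ((⅕)*1)*3*(-3 - 4) = 1 - (⅕)*3*(-7) = 1 - 3*(-7)/5 = 1 - 1*(-21/5) = 1 + 21/5 = 26/5 ≈ 5.2000)
(-163 + V)*410 = (-163 + 26/5)*410 = -789/5*410 = -64698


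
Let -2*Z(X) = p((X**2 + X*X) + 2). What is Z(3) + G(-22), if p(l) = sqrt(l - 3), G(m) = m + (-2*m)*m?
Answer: -990 - sqrt(17)/2 ≈ -992.06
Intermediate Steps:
G(m) = m - 2*m**2
p(l) = sqrt(-3 + l)
Z(X) = -sqrt(-1 + 2*X**2)/2 (Z(X) = -sqrt(-3 + ((X**2 + X*X) + 2))/2 = -sqrt(-3 + ((X**2 + X**2) + 2))/2 = -sqrt(-3 + (2*X**2 + 2))/2 = -sqrt(-3 + (2 + 2*X**2))/2 = -sqrt(-1 + 2*X**2)/2)
Z(3) + G(-22) = -sqrt(-1 + 2*3**2)/2 - 22*(1 - 2*(-22)) = -sqrt(-1 + 2*9)/2 - 22*(1 + 44) = -sqrt(-1 + 18)/2 - 22*45 = -sqrt(17)/2 - 990 = -990 - sqrt(17)/2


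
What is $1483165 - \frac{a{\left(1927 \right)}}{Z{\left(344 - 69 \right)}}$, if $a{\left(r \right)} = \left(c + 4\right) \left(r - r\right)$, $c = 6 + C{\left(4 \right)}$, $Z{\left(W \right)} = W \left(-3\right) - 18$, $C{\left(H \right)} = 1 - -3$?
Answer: $1483165$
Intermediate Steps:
$C{\left(H \right)} = 4$ ($C{\left(H \right)} = 1 + 3 = 4$)
$Z{\left(W \right)} = -18 - 3 W$ ($Z{\left(W \right)} = - 3 W - 18 = -18 - 3 W$)
$c = 10$ ($c = 6 + 4 = 10$)
$a{\left(r \right)} = 0$ ($a{\left(r \right)} = \left(10 + 4\right) \left(r - r\right) = 14 \cdot 0 = 0$)
$1483165 - \frac{a{\left(1927 \right)}}{Z{\left(344 - 69 \right)}} = 1483165 - \frac{0}{-18 - 3 \left(344 - 69\right)} = 1483165 - \frac{0}{-18 - 825} = 1483165 - \frac{0}{-843} = 1483165 - 0 \left(- \frac{1}{843}\right) = 1483165 - 0 = 1483165 + 0 = 1483165$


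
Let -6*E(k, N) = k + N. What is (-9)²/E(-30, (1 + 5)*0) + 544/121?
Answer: 12521/605 ≈ 20.696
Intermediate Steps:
E(k, N) = -N/6 - k/6 (E(k, N) = -(k + N)/6 = -(N + k)/6 = -N/6 - k/6)
(-9)²/E(-30, (1 + 5)*0) + 544/121 = (-9)²/(-(1 + 5)*0/6 - ⅙*(-30)) + 544/121 = 81/(-0 + 5) + 544*(1/121) = 81/(-⅙*0 + 5) + 544/121 = 81/(0 + 5) + 544/121 = 81/5 + 544/121 = 12521/605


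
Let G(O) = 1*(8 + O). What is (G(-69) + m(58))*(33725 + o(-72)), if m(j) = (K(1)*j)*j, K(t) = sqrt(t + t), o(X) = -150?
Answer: -2048075 + 112946300*sqrt(2) ≈ 1.5768e+8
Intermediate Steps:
G(O) = 8 + O
K(t) = sqrt(2)*sqrt(t) (K(t) = sqrt(2*t) = sqrt(2)*sqrt(t))
m(j) = sqrt(2)*j**2 (m(j) = ((sqrt(2)*sqrt(1))*j)*j = ((sqrt(2)*1)*j)*j = (sqrt(2)*j)*j = (j*sqrt(2))*j = sqrt(2)*j**2)
(G(-69) + m(58))*(33725 + o(-72)) = ((8 - 69) + sqrt(2)*58**2)*(33725 - 150) = (-61 + sqrt(2)*3364)*33575 = (-61 + 3364*sqrt(2))*33575 = -2048075 + 112946300*sqrt(2)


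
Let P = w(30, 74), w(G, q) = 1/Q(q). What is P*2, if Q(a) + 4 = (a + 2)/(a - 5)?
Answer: -69/100 ≈ -0.69000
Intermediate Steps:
Q(a) = -4 + (2 + a)/(-5 + a) (Q(a) = -4 + (a + 2)/(a - 5) = -4 + (2 + a)/(-5 + a))
w(G, q) = (-5 + q)/(22 - 3*q) (w(G, q) = 1/((22 - 3*q)/(-5 + q)) = (-5 + q)/(22 - 3*q))
P = -69/200 (P = (5 - 1*74)/(-22 + 3*74) = (5 - 74)/(-22 + 222) = -69/200 ≈ -0.34500)
P*2 = -69/200*2 = -69/100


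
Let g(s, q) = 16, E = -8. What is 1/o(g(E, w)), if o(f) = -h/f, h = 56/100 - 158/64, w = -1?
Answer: 12800/1527 ≈ 8.3824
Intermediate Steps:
h = -1527/800 (h = 56*(1/100) - 158*1/64 = 14/25 - 79/32 = -1527/800 ≈ -1.9088)
o(f) = 1527/(800*f) (o(f) = -(-1527)/(800*f) = 1527/(800*f))
1/o(g(E, w)) = 1/((1527/800)/16) = 1/((1527/800)*(1/16)) = 1/(1527/12800) = 12800/1527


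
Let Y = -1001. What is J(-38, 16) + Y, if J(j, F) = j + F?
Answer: -1023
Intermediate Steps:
J(j, F) = F + j
J(-38, 16) + Y = (16 - 38) - 1001 = -22 - 1001 = -1023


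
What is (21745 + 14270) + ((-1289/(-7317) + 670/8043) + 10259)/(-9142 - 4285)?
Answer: 9485998751725103/263395807479 ≈ 36014.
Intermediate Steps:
(21745 + 14270) + ((-1289/(-7317) + 670/8043) + 10259)/(-9142 - 4285) = 36015 + ((-1289*(-1/7317) + 670*(1/8043)) + 10259)/(-13427) = 36015 + ((1289/7317 + 670/8043) + 10259)*(-1/13427) = 36015 + (5089939/19616877 + 10259)*(-1/13427) = 36015 + (201254631082/19616877)*(-1/13427) = 36015 - 201254631082/263395807479 = 9485998751725103/263395807479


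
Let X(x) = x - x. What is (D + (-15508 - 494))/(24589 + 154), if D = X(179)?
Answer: -16002/24743 ≈ -0.64673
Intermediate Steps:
X(x) = 0
D = 0
(D + (-15508 - 494))/(24589 + 154) = (0 + (-15508 - 494))/(24589 + 154) = (0 - 16002)/24743 = -16002*1/24743 = -16002/24743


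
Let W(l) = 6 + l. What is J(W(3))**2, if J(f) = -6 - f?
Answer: 225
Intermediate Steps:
J(W(3))**2 = (-6 - (6 + 3))**2 = (-6 - 1*9)**2 = (-6 - 9)**2 = (-15)**2 = 225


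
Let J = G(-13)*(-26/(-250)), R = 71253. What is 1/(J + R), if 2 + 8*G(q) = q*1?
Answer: 200/14250561 ≈ 1.4035e-5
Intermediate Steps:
G(q) = -¼ + q/8 (G(q) = -¼ + (q*1)/8 = -¼ + q/8)
J = -39/200 (J = (-¼ + (⅛)*(-13))*(-26/(-250)) = (-¼ - 13/8)*(-26*(-1/250)) = -15/8*13/125 = -39/200 ≈ -0.19500)
1/(J + R) = 1/(-39/200 + 71253) = 1/(14250561/200) = 200/14250561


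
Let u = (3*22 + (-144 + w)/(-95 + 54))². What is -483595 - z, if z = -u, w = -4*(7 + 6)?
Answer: -804501591/1681 ≈ -4.7859e+5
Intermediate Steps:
w = -52 (w = -4*13 = -52)
u = 8421604/1681 (u = (3*22 + (-144 - 52)/(-95 + 54))² = (66 - 196/(-41))² = (66 - 196*(-1/41))² = (66 + 196/41)² = (2902/41)² = 8421604/1681 ≈ 5009.9)
z = -8421604/1681 (z = -1*8421604/1681 = -8421604/1681 ≈ -5009.9)
-483595 - z = -483595 - 1*(-8421604/1681) = -483595 + 8421604/1681 = -804501591/1681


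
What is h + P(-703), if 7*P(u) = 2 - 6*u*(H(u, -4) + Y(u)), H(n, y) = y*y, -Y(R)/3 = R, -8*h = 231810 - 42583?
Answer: 70381427/56 ≈ 1.2568e+6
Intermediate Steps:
h = -189227/8 (h = -(231810 - 42583)/8 = -⅛*189227 = -189227/8 ≈ -23653.)
Y(R) = -3*R
H(n, y) = y²
P(u) = 2/7 - 6*u*(16 - 3*u)/7 (P(u) = (2 - 6*u*((-4)² - 3*u))/7 = (2 - 6*u*(16 - 3*u))/7 = 2/7 - 6*u*(16 - 3*u)/7)
h + P(-703) = -189227/8 + (2/7 - 96/7*(-703) + (18/7)*(-703)²) = -189227/8 + (2/7 + 67488/7 + (18/7)*494209) = -189227/8 + (2/7 + 67488/7 + 8895762/7) = -189227/8 + 8963252/7 = 70381427/56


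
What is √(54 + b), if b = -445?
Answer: I*√391 ≈ 19.774*I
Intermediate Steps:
√(54 + b) = √(54 - 445) = √(-391) = I*√391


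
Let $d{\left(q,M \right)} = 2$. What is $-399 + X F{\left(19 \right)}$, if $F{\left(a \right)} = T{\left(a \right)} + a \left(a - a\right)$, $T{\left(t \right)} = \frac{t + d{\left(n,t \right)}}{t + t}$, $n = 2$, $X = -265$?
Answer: $- \frac{20727}{38} \approx -545.45$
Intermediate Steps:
$T{\left(t \right)} = \frac{2 + t}{2 t}$ ($T{\left(t \right)} = \frac{t + 2}{t + t} = \frac{2 + t}{2 t}$)
$F{\left(a \right)} = \frac{2 + a}{2 a}$ ($F{\left(a \right)} = \frac{2 + a}{2 a} + a \left(a - a\right) = \frac{2 + a}{2 a} + a 0 = \frac{2 + a}{2 a} + 0 = \frac{2 + a}{2 a}$)
$-399 + X F{\left(19 \right)} = -399 - 265 \frac{2 + 19}{2 \cdot 19} = -399 - 265 \cdot \frac{1}{2} \cdot \frac{1}{19} \cdot 21 = -399 - \frac{5565}{38} = - \frac{20727}{38}$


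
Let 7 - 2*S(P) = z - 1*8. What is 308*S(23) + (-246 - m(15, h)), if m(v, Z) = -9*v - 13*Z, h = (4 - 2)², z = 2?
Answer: 1943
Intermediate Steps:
S(P) = 13/2 (S(P) = 7/2 - (2 - 1*8)/2 = 7/2 - (2 - 8)/2 = 7/2 - ½*(-6) = 7/2 + 3 = 13/2)
h = 4 (h = 2² = 4)
m(v, Z) = -13*Z - 9*v
308*S(23) + (-246 - m(15, h)) = 308*(13/2) + (-246 - (-13*4 - 9*15)) = 2002 + (-246 - (-52 - 135)) = 2002 + (-246 - 1*(-187)) = 2002 + (-246 + 187) = 2002 - 59 = 1943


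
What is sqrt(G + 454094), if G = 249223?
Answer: sqrt(703317) ≈ 838.64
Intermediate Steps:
sqrt(G + 454094) = sqrt(249223 + 454094) = sqrt(703317)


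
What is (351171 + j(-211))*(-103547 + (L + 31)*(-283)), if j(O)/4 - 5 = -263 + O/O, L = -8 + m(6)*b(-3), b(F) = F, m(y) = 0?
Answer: -38535338008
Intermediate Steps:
L = -8 (L = -8 + 0*(-3) = -8 + 0 = -8)
j(O) = -1028 (j(O) = 20 + 4*(-263 + O/O) = 20 + 4*(-263 + 1) = 20 + 4*(-262) = 20 - 1048 = -1028)
(351171 + j(-211))*(-103547 + (L + 31)*(-283)) = (351171 - 1028)*(-103547 + (-8 + 31)*(-283)) = 350143*(-103547 + 23*(-283)) = 350143*(-103547 - 6509) = 350143*(-110056) = -38535338008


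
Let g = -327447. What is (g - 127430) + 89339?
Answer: -365538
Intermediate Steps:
(g - 127430) + 89339 = (-327447 - 127430) + 89339 = -454877 + 89339 = -365538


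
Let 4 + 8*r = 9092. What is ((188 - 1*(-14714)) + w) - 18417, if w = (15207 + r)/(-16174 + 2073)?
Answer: -840362/239 ≈ -3516.2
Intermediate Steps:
r = 1136 (r = -½ + (⅛)*9092 = -½ + 2273/2 = 1136)
w = -277/239 (w = (15207 + 1136)/(-16174 + 2073) = 16343/(-14101) = 16343*(-1/14101) = -277/239 ≈ -1.1590)
((188 - 1*(-14714)) + w) - 18417 = ((188 - 1*(-14714)) - 277/239) - 18417 = ((188 + 14714) - 277/239) - 18417 = (14902 - 277/239) - 18417 = 3561301/239 - 18417 = -840362/239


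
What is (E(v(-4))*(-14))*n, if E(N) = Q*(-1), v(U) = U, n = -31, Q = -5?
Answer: 2170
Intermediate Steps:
E(N) = 5 (E(N) = -5*(-1) = 5)
(E(v(-4))*(-14))*n = (5*(-14))*(-31) = -70*(-31) = 2170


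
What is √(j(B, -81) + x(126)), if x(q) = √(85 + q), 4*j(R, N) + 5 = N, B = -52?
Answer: √(-86 + 4*√211)/2 ≈ 2.6409*I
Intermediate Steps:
j(R, N) = -5/4 + N/4
√(j(B, -81) + x(126)) = √((-5/4 + (¼)*(-81)) + √(85 + 126)) = √((-5/4 - 81/4) + √211) = √(-43/2 + √211)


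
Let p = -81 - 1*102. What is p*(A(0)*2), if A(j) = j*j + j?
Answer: 0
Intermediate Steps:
p = -183 (p = -81 - 102 = -183)
A(j) = j + j**2 (A(j) = j**2 + j = j + j**2)
p*(A(0)*2) = -183*0*(1 + 0)*2 = -183*0*1*2 = -0*2 = -183*0 = 0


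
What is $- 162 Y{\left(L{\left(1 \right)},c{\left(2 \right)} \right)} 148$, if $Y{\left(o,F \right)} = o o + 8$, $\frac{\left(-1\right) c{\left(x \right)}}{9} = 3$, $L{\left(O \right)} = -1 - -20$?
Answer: $-8847144$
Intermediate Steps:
$L{\left(O \right)} = 19$ ($L{\left(O \right)} = -1 + 20 = 19$)
$c{\left(x \right)} = -27$ ($c{\left(x \right)} = \left(-9\right) 3 = -27$)
$Y{\left(o,F \right)} = 8 + o^{2}$ ($Y{\left(o,F \right)} = o^{2} + 8 = 8 + o^{2}$)
$- 162 Y{\left(L{\left(1 \right)},c{\left(2 \right)} \right)} 148 = - 162 \left(8 + 19^{2}\right) 148 = - 162 \left(8 + 361\right) 148 = \left(-162\right) 369 \cdot 148 = \left(-59778\right) 148 = -8847144$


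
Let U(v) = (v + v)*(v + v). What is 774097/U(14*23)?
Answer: 774097/414736 ≈ 1.8665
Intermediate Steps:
U(v) = 4*v**2 (U(v) = (2*v)*(2*v) = 4*v**2)
774097/U(14*23) = 774097/((4*(14*23)**2)) = 774097/((4*322**2)) = 774097/((4*103684)) = 774097/414736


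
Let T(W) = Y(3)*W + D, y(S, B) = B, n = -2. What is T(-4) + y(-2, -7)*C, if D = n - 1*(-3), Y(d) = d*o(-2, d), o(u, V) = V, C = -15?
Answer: 70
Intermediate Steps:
Y(d) = d² (Y(d) = d*d = d²)
D = 1 (D = -2 - 1*(-3) = -2 + 3 = 1)
T(W) = 1 + 9*W (T(W) = 3²*W + 1 = 9*W + 1 = 1 + 9*W)
T(-4) + y(-2, -7)*C = (1 + 9*(-4)) - 7*(-15) = (1 - 36) + 105 = -35 + 105 = 70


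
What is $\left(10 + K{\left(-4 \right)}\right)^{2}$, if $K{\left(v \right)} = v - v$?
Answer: $100$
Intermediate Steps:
$K{\left(v \right)} = 0$
$\left(10 + K{\left(-4 \right)}\right)^{2} = \left(10 + 0\right)^{2} = 10^{2} = 100$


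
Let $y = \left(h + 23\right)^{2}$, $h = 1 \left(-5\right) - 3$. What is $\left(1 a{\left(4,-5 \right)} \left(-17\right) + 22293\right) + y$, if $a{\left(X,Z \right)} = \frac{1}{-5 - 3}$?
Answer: $\frac{180161}{8} \approx 22520.0$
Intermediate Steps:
$a{\left(X,Z \right)} = - \frac{1}{8}$ ($a{\left(X,Z \right)} = \frac{1}{-8} = - \frac{1}{8}$)
$h = -8$ ($h = -5 - 3 = -8$)
$y = 225$ ($y = \left(-8 + 23\right)^{2} = 15^{2} = 225$)
$\left(1 a{\left(4,-5 \right)} \left(-17\right) + 22293\right) + y = \left(1 \left(- \frac{1}{8}\right) \left(-17\right) + 22293\right) + 225 = \left(\left(- \frac{1}{8}\right) \left(-17\right) + 22293\right) + 225 = \left(\frac{17}{8} + 22293\right) + 225 = \frac{178361}{8} + 225 = \frac{180161}{8}$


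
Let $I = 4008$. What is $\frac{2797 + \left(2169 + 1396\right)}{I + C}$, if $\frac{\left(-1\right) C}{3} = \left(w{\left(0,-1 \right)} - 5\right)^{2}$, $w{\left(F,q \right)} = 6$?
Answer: $\frac{6362}{4005} \approx 1.5885$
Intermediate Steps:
$C = -3$ ($C = - 3 \left(6 - 5\right)^{2} = - 3 \cdot 1^{2} = \left(-3\right) 1 = -3$)
$\frac{2797 + \left(2169 + 1396\right)}{I + C} = \frac{2797 + \left(2169 + 1396\right)}{4008 - 3} = \frac{2797 + 3565}{4005} = 6362 \cdot \frac{1}{4005} = \frac{6362}{4005}$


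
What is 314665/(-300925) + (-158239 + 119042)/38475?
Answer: -50320196/24374925 ≈ -2.0644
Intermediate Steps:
314665/(-300925) + (-158239 + 119042)/38475 = 314665*(-1/300925) - 39197*1/38475 = -62933/60185 - 2063/2025 = -50320196/24374925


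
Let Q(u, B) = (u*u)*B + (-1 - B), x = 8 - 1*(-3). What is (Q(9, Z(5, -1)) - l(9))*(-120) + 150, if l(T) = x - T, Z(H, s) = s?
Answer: 10110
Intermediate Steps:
x = 11 (x = 8 + 3 = 11)
l(T) = 11 - T
Q(u, B) = -1 - B + B*u² (Q(u, B) = u²*B + (-1 - B) = B*u² + (-1 - B) = -1 - B + B*u²)
(Q(9, Z(5, -1)) - l(9))*(-120) + 150 = ((-1 - 1*(-1) - 1*9²) - (11 - 1*9))*(-120) + 150 = ((-1 + 1 - 1*81) - (11 - 9))*(-120) + 150 = ((-1 + 1 - 81) - 1*2)*(-120) + 150 = (-81 - 2)*(-120) + 150 = -83*(-120) + 150 = 9960 + 150 = 10110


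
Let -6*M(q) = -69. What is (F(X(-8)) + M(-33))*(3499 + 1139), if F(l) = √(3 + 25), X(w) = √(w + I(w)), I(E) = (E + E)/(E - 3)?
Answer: 53337 + 9276*√7 ≈ 77879.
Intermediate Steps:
I(E) = 2*E/(-3 + E) (I(E) = (2*E)/(-3 + E) = 2*E/(-3 + E))
M(q) = 23/2 (M(q) = -⅙*(-69) = 23/2)
X(w) = √(w + 2*w/(-3 + w))
F(l) = 2*√7 (F(l) = √28 = 2*√7)
(F(X(-8)) + M(-33))*(3499 + 1139) = (2*√7 + 23/2)*(3499 + 1139) = (23/2 + 2*√7)*4638 = 53337 + 9276*√7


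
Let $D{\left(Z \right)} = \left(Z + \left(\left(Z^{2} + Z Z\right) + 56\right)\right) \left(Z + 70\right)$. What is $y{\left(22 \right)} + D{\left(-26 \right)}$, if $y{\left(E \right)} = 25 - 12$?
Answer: $60821$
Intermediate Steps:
$y{\left(E \right)} = 13$
$D{\left(Z \right)} = \left(70 + Z\right) \left(56 + Z + 2 Z^{2}\right)$ ($D{\left(Z \right)} = \left(Z + \left(\left(Z^{2} + Z^{2}\right) + 56\right)\right) \left(70 + Z\right) = \left(Z + \left(2 Z^{2} + 56\right)\right) \left(70 + Z\right) = \left(Z + \left(56 + 2 Z^{2}\right)\right) \left(70 + Z\right) = \left(56 + Z + 2 Z^{2}\right) \left(70 + Z\right) = \left(70 + Z\right) \left(56 + Z + 2 Z^{2}\right)$)
$y{\left(22 \right)} + D{\left(-26 \right)} = 13 + \left(3920 + 2 \left(-26\right)^{3} + 126 \left(-26\right) + 141 \left(-26\right)^{2}\right) = 13 + \left(3920 + 2 \left(-17576\right) - 3276 + 141 \cdot 676\right) = 13 + \left(3920 - 35152 - 3276 + 95316\right) = 13 + 60808 = 60821$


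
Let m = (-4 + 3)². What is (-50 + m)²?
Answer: 2401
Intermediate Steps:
m = 1 (m = (-1)² = 1)
(-50 + m)² = (-50 + 1)² = (-49)² = 2401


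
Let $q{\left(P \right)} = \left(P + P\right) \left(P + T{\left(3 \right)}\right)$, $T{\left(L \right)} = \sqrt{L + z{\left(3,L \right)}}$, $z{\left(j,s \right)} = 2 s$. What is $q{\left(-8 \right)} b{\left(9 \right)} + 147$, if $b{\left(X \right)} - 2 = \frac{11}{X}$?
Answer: $\frac{3643}{9} \approx 404.78$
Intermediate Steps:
$T{\left(L \right)} = \sqrt{3} \sqrt{L}$ ($T{\left(L \right)} = \sqrt{L + 2 L} = \sqrt{3 L} = \sqrt{3} \sqrt{L}$)
$b{\left(X \right)} = 2 + \frac{11}{X}$
$q{\left(P \right)} = 2 P \left(3 + P\right)$ ($q{\left(P \right)} = \left(P + P\right) \left(P + \sqrt{3} \sqrt{3}\right) = 2 P \left(P + 3\right) = 2 P \left(3 + P\right)$)
$q{\left(-8 \right)} b{\left(9 \right)} + 147 = 2 \left(-8\right) \left(3 - 8\right) \left(2 + \frac{11}{9}\right) + 147 = 2 \left(-8\right) \left(-5\right) \left(2 + 11 \cdot \frac{1}{9}\right) + 147 = 80 \left(2 + \frac{11}{9}\right) + 147 = 80 \cdot \frac{29}{9} + 147 = \frac{2320}{9} + 147 = \frac{3643}{9}$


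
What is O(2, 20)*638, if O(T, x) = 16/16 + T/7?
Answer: 5742/7 ≈ 820.29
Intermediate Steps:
O(T, x) = 1 + T/7 (O(T, x) = 16*(1/16) + T*(1/7) = 1 + T/7)
O(2, 20)*638 = (1 + (1/7)*2)*638 = (1 + 2/7)*638 = (9/7)*638 = 5742/7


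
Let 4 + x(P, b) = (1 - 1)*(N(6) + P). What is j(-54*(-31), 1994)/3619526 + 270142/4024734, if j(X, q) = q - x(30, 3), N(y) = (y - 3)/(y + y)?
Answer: 246456852806/3641907339021 ≈ 0.067672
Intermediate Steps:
N(y) = (-3 + y)/(2*y) (N(y) = (-3 + y)/((2*y)) = (-3 + y)*(1/(2*y)) = (-3 + y)/(2*y))
x(P, b) = -4 (x(P, b) = -4 + (1 - 1)*((½)*(-3 + 6)/6 + P) = -4 + 0*((½)*(⅙)*3 + P) = -4 + 0*(¼ + P) = -4 + 0 = -4)
j(X, q) = 4 + q (j(X, q) = q - 1*(-4) = q + 4 = 4 + q)
j(-54*(-31), 1994)/3619526 + 270142/4024734 = (4 + 1994)/3619526 + 270142/4024734 = 1998*(1/3619526) + 270142*(1/4024734) = 999/1809763 + 135071/2012367 = 246456852806/3641907339021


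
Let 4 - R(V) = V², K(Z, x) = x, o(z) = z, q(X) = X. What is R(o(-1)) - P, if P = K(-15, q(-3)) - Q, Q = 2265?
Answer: 2271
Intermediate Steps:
P = -2268 (P = -3 - 1*2265 = -3 - 2265 = -2268)
R(V) = 4 - V²
R(o(-1)) - P = (4 - 1*(-1)²) - 1*(-2268) = (4 - 1*1) + 2268 = (4 - 1) + 2268 = 3 + 2268 = 2271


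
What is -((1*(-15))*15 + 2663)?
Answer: -2438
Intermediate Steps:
-((1*(-15))*15 + 2663) = -(-15*15 + 2663) = -(-225 + 2663) = -1*2438 = -2438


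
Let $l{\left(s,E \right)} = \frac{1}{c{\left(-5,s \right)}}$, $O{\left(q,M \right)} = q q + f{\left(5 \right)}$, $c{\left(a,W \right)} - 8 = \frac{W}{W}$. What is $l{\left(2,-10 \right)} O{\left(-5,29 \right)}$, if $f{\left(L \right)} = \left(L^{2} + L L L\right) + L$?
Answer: $20$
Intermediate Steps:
$c{\left(a,W \right)} = 9$ ($c{\left(a,W \right)} = 8 + \frac{W}{W} = 8 + 1 = 9$)
$f{\left(L \right)} = L + L^{2} + L^{3}$ ($f{\left(L \right)} = \left(L^{2} + L^{2} L\right) + L = \left(L^{2} + L^{3}\right) + L = L + L^{2} + L^{3}$)
$O{\left(q,M \right)} = 155 + q^{2}$ ($O{\left(q,M \right)} = q q + 5 \left(1 + 5 + 5^{2}\right) = q^{2} + 5 \left(1 + 5 + 25\right) = q^{2} + 5 \cdot 31 = q^{2} + 155 = 155 + q^{2}$)
$l{\left(s,E \right)} = \frac{1}{9}$
$l{\left(2,-10 \right)} O{\left(-5,29 \right)} = \frac{155 + \left(-5\right)^{2}}{9} = \frac{155 + 25}{9} = \frac{1}{9} \cdot 180 = 20$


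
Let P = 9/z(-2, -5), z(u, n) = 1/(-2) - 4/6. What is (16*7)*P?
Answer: -864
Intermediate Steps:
z(u, n) = -7/6 (z(u, n) = 1*(-½) - 4*⅙ = -½ - ⅔ = -7/6)
P = -54/7 (P = 9/(-7/6) = 9*(-6/7) = -54/7 ≈ -7.7143)
(16*7)*P = (16*7)*(-54/7) = 112*(-54/7) = -864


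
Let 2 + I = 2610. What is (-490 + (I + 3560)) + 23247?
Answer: 28925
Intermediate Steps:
I = 2608 (I = -2 + 2610 = 2608)
(-490 + (I + 3560)) + 23247 = (-490 + (2608 + 3560)) + 23247 = (-490 + 6168) + 23247 = 5678 + 23247 = 28925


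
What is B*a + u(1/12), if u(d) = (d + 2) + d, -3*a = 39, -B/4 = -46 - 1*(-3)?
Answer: -13403/6 ≈ -2233.8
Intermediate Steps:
B = 172 (B = -4*(-46 - 1*(-3)) = -4*(-46 + 3) = -4*(-43) = 172)
a = -13 (a = -1/3*39 = -13)
u(d) = 2 + 2*d (u(d) = (2 + d) + d = 2 + 2*d)
B*a + u(1/12) = 172*(-13) + (2 + 2/12) = -2236 + (2 + 2*(1/12)) = -2236 + (2 + 1/6) = -2236 + 13/6 = -13403/6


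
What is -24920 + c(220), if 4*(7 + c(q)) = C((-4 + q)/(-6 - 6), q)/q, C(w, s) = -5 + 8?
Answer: -21935757/880 ≈ -24927.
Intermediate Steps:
C(w, s) = 3
c(q) = -7 + 3/(4*q) (c(q) = -7 + (3/q)/4 = -7 + 3/(4*q))
-24920 + c(220) = -24920 + (-7 + (3/4)/220) = -24920 + (-7 + (3/4)*(1/220)) = -24920 + (-7 + 3/880) = -24920 - 6157/880 = -21935757/880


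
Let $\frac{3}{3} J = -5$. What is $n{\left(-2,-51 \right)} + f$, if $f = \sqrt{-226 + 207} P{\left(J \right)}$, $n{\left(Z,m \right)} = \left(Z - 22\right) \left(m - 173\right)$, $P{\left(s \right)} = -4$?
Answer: $5376 - 4 i \sqrt{19} \approx 5376.0 - 17.436 i$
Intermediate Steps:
$J = -5$
$n{\left(Z,m \right)} = \left(-173 + m\right) \left(-22 + Z\right)$ ($n{\left(Z,m \right)} = \left(-22 + Z\right) \left(-173 + m\right) = \left(-173 + m\right) \left(-22 + Z\right)$)
$f = - 4 i \sqrt{19}$ ($f = \sqrt{-226 + 207} \left(-4\right) = \sqrt{-19} \left(-4\right) = i \sqrt{19} \left(-4\right) = - 4 i \sqrt{19} \approx - 17.436 i$)
$n{\left(-2,-51 \right)} + f = \left(3806 - -346 - -1122 - -102\right) - 4 i \sqrt{19} = \left(3806 + 346 + 1122 + 102\right) - 4 i \sqrt{19} = 5376 - 4 i \sqrt{19}$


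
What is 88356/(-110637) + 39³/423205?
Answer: -10276608259/15607377195 ≈ -0.65845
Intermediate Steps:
88356/(-110637) + 39³/423205 = 88356*(-1/110637) + 59319*(1/423205) = -29452/36879 + 59319/423205 = -10276608259/15607377195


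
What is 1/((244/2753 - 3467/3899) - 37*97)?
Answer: -10733947/38532729078 ≈ -0.00027857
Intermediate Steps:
1/((244/2753 - 3467/3899) - 37*97) = 1/((244*(1/2753) - 3467*1/3899) - 3589) = 1/((244/2753 - 3467/3899) - 3589) = 1/(-8593295/10733947 - 3589) = 1/(-38532729078/10733947) = -10733947/38532729078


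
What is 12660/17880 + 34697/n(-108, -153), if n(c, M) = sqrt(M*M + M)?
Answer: 211/298 + 2041*sqrt(646)/228 ≈ 228.23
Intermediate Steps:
n(c, M) = sqrt(M + M**2) (n(c, M) = sqrt(M**2 + M) = sqrt(M + M**2))
12660/17880 + 34697/n(-108, -153) = 12660/17880 + 34697/(sqrt(-153*(1 - 153))) = 12660*(1/17880) + 34697/(sqrt(-153*(-152))) = 211/298 + 34697/(sqrt(23256)) = 211/298 + 34697/((6*sqrt(646))) = 211/298 + 34697*(sqrt(646)/3876) = 211/298 + 2041*sqrt(646)/228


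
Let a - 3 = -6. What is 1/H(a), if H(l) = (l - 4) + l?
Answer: -1/10 ≈ -0.10000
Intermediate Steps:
a = -3 (a = 3 - 6 = -3)
H(l) = -4 + 2*l (H(l) = (-4 + l) + l = -4 + 2*l)
1/H(a) = 1/(-4 + 2*(-3)) = 1/(-4 - 6) = 1/(-10) = -1/10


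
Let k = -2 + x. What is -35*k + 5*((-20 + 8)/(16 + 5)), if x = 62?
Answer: -14720/7 ≈ -2102.9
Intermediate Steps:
k = 60 (k = -2 + 62 = 60)
-35*k + 5*((-20 + 8)/(16 + 5)) = -35*60 + 5*((-20 + 8)/(16 + 5)) = -2100 + 5*(-12/21) = -2100 + 5*(-12*1/21) = -2100 + 5*(-4/7) = -2100 - 20/7 = -14720/7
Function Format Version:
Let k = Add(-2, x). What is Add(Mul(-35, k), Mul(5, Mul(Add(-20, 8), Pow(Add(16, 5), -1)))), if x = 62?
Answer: Rational(-14720, 7) ≈ -2102.9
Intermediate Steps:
k = 60 (k = Add(-2, 62) = 60)
Add(Mul(-35, k), Mul(5, Mul(Add(-20, 8), Pow(Add(16, 5), -1)))) = Add(Mul(-35, 60), Mul(5, Mul(Add(-20, 8), Pow(Add(16, 5), -1)))) = Add(-2100, Mul(5, Mul(-12, Pow(21, -1)))) = Add(-2100, Mul(5, Mul(-12, Rational(1, 21)))) = Add(-2100, Mul(5, Rational(-4, 7))) = Add(-2100, Rational(-20, 7)) = Rational(-14720, 7)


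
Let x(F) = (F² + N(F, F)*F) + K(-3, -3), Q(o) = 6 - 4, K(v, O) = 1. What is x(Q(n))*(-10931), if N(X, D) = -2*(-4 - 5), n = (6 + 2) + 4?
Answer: -448171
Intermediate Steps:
n = 12 (n = 8 + 4 = 12)
Q(o) = 2
N(X, D) = 18 (N(X, D) = -2*(-9) = 18)
x(F) = 1 + F² + 18*F (x(F) = (F² + 18*F) + 1 = 1 + F² + 18*F)
x(Q(n))*(-10931) = (1 + 2² + 18*2)*(-10931) = (1 + 4 + 36)*(-10931) = 41*(-10931) = -448171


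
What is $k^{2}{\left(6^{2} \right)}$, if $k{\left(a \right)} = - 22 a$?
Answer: $627264$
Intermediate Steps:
$k^{2}{\left(6^{2} \right)} = \left(- 22 \cdot 6^{2}\right)^{2} = \left(\left(-22\right) 36\right)^{2} = \left(-792\right)^{2} = 627264$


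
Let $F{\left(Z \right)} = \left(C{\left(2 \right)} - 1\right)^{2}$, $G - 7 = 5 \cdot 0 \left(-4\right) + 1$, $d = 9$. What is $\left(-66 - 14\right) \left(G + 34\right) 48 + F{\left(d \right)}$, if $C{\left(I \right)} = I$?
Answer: $-161279$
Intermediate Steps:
$G = 8$ ($G = 7 + \left(5 \cdot 0 \left(-4\right) + 1\right) = 7 + \left(0 \left(-4\right) + 1\right) = 7 + \left(0 + 1\right) = 7 + 1 = 8$)
$F{\left(Z \right)} = 1$ ($F{\left(Z \right)} = \left(2 - 1\right)^{2} = 1^{2} = 1$)
$\left(-66 - 14\right) \left(G + 34\right) 48 + F{\left(d \right)} = \left(-66 - 14\right) \left(8 + 34\right) 48 + 1 = \left(-80\right) 42 \cdot 48 + 1 = \left(-3360\right) 48 + 1 = -161280 + 1 = -161279$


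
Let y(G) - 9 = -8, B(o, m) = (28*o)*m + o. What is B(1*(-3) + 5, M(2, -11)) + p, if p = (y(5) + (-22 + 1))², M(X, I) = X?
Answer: 514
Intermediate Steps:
B(o, m) = o + 28*m*o (B(o, m) = 28*m*o + o = o + 28*m*o)
y(G) = 1 (y(G) = 9 - 8 = 1)
p = 400 (p = (1 + (-22 + 1))² = (1 - 21)² = (-20)² = 400)
B(1*(-3) + 5, M(2, -11)) + p = (1*(-3) + 5)*(1 + 28*2) + 400 = (-3 + 5)*(1 + 56) + 400 = 2*57 + 400 = 114 + 400 = 514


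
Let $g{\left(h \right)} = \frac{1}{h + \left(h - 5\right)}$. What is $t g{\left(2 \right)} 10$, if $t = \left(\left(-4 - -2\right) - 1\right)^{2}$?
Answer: $-90$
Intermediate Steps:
$t = 9$ ($t = \left(\left(-4 + 2\right) - 1\right)^{2} = \left(-2 - 1\right)^{2} = \left(-3\right)^{2} = 9$)
$g{\left(h \right)} = \frac{1}{-5 + 2 h}$ ($g{\left(h \right)} = \frac{1}{h + \left(h - 5\right)} = \frac{1}{h + \left(-5 + h\right)} = \frac{1}{-5 + 2 h}$)
$t g{\left(2 \right)} 10 = \frac{9}{-5 + 2 \cdot 2} \cdot 10 = \frac{9}{-5 + 4} \cdot 10 = \frac{9}{-1} \cdot 10 = 9 \left(-1\right) 10 = \left(-9\right) 10 = -90$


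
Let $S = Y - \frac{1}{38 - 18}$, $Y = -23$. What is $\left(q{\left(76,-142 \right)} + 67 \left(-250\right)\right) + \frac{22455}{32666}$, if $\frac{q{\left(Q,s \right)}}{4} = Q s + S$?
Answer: $- \frac{9801353691}{163330} \approx -60010.0$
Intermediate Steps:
$S = - \frac{461}{20}$ ($S = -23 - \frac{1}{38 - 18} = -23 - \frac{1}{20} = - \frac{461}{20} \approx -23.05$)
$q{\left(Q,s \right)} = - \frac{461}{5} + 4 Q s$ ($q{\left(Q,s \right)} = 4 \left(Q s - \frac{461}{20}\right) = 4 \left(- \frac{461}{20} + Q s\right) = - \frac{461}{5} + 4 Q s$)
$\left(q{\left(76,-142 \right)} + 67 \left(-250\right)\right) + \frac{22455}{32666} = \left(\left(- \frac{461}{5} + 4 \cdot 76 \left(-142\right)\right) + 67 \left(-250\right)\right) + \frac{22455}{32666} = \left(\left(- \frac{461}{5} - 43168\right) - 16750\right) + 22455 \cdot \frac{1}{32666} = \left(- \frac{216301}{5} - 16750\right) + \frac{22455}{32666} = - \frac{300051}{5} + \frac{22455}{32666} = - \frac{9801353691}{163330}$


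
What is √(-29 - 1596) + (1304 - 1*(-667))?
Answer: 1971 + 5*I*√65 ≈ 1971.0 + 40.311*I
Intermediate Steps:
√(-29 - 1596) + (1304 - 1*(-667)) = √(-1625) + (1304 + 667) = 5*I*√65 + 1971 = 1971 + 5*I*√65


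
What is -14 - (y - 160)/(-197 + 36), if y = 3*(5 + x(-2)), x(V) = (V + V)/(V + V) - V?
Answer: -2390/161 ≈ -14.845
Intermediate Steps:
x(V) = 1 - V (x(V) = (2*V)/((2*V)) - V = (2*V)*(1/(2*V)) - V = 1 - V)
y = 24 (y = 3*(5 + (1 - 1*(-2))) = 3*(5 + (1 + 2)) = 3*(5 + 3) = 3*8 = 24)
-14 - (y - 160)/(-197 + 36) = -14 - (24 - 160)/(-197 + 36) = -14 - (-136)/(-161) = -14 - (-136)*(-1)/161 = -14 - 1*136/161 = -14 - 136/161 = -2390/161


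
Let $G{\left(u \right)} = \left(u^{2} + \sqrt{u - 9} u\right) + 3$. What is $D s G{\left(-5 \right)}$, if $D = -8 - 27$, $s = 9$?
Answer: $-8820 + 1575 i \sqrt{14} \approx -8820.0 + 5893.1 i$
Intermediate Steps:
$G{\left(u \right)} = 3 + u^{2} + u \sqrt{-9 + u}$ ($G{\left(u \right)} = \left(u^{2} + \sqrt{-9 + u} u\right) + 3 = \left(u^{2} + u \sqrt{-9 + u}\right) + 3 = 3 + u^{2} + u \sqrt{-9 + u}$)
$D = -35$
$D s G{\left(-5 \right)} = \left(-35\right) 9 \left(3 + \left(-5\right)^{2} - 5 \sqrt{-9 - 5}\right) = - 315 \left(3 + 25 - 5 \sqrt{-14}\right) = - 315 \left(3 + 25 - 5 i \sqrt{14}\right) = - 315 \left(28 - 5 i \sqrt{14}\right) = -8820 + 1575 i \sqrt{14}$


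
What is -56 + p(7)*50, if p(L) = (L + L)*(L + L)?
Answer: 9744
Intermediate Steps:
p(L) = 4*L² (p(L) = (2*L)*(2*L) = 4*L²)
-56 + p(7)*50 = -56 + (4*7²)*50 = -56 + (4*49)*50 = -56 + 196*50 = -56 + 9800 = 9744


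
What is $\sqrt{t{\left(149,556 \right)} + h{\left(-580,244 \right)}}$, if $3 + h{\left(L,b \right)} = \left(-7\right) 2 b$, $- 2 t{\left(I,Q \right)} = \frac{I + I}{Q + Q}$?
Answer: $\frac{3 i \sqrt{117441934}}{556} \approx 58.473 i$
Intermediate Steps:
$t{\left(I,Q \right)} = - \frac{I}{2 Q}$ ($t{\left(I,Q \right)} = - \frac{\left(I + I\right) \frac{1}{Q + Q}}{2} = - \frac{2 I \frac{1}{2 Q}}{2} = - \frac{I \frac{1}{Q}}{2} = - \frac{I}{2 Q}$)
$h{\left(L,b \right)} = -3 - 14 b$ ($h{\left(L,b \right)} = -3 + \left(-7\right) 2 b = -3 - 14 b$)
$\sqrt{t{\left(149,556 \right)} + h{\left(-580,244 \right)}} = \sqrt{\left(- \frac{1}{2}\right) 149 \cdot \frac{1}{556} - 3419} = \sqrt{- \frac{149}{1112} - 3419} = \sqrt{- \frac{3802077}{1112}} = \frac{3 i \sqrt{117441934}}{556}$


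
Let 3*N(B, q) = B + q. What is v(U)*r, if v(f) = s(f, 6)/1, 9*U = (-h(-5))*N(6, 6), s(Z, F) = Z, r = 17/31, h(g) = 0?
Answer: 0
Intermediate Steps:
N(B, q) = B/3 + q/3 (N(B, q) = (B + q)/3 = B/3 + q/3)
r = 17/31 (r = 17*(1/31) = 17/31 ≈ 0.54839)
U = 0 (U = ((-1*0)*((1/3)*6 + (1/3)*6))/9 = (0*(2 + 2))/9 = (0*4)/9 = (1/9)*0 = 0)
v(f) = f (v(f) = f/1 = f*1 = f)
v(U)*r = 0*(17/31) = 0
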